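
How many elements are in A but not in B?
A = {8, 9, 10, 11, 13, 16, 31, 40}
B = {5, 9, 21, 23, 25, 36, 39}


Set A = {8, 9, 10, 11, 13, 16, 31, 40}
Set B = {5, 9, 21, 23, 25, 36, 39}
A \ B = {8, 10, 11, 13, 16, 31, 40}
|A \ B| = 7

7


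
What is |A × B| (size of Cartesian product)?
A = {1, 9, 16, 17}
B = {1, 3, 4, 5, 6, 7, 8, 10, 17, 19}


Set A = {1, 9, 16, 17} has 4 elements.
Set B = {1, 3, 4, 5, 6, 7, 8, 10, 17, 19} has 10 elements.
|A × B| = |A| × |B| = 4 × 10 = 40

40


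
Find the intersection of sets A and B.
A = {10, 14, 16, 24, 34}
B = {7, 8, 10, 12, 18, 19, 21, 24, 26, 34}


Set A = {10, 14, 16, 24, 34}
Set B = {7, 8, 10, 12, 18, 19, 21, 24, 26, 34}
A ∩ B includes only elements in both sets.
Check each element of A against B:
10 ✓, 14 ✗, 16 ✗, 24 ✓, 34 ✓
A ∩ B = {10, 24, 34}

{10, 24, 34}


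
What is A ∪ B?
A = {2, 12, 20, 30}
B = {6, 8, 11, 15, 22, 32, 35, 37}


Set A = {2, 12, 20, 30}
Set B = {6, 8, 11, 15, 22, 32, 35, 37}
A ∪ B includes all elements in either set.
Elements from A: {2, 12, 20, 30}
Elements from B not already included: {6, 8, 11, 15, 22, 32, 35, 37}
A ∪ B = {2, 6, 8, 11, 12, 15, 20, 22, 30, 32, 35, 37}

{2, 6, 8, 11, 12, 15, 20, 22, 30, 32, 35, 37}


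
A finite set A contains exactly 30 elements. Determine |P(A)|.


The set has 30 elements.
The power set contains all possible subsets.
|P(A)| = 2^|A| = 2^30 = 1073741824

1073741824


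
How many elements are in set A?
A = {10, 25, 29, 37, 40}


Set A = {10, 25, 29, 37, 40}
Listing elements: 10, 25, 29, 37, 40
Counting: 5 elements
|A| = 5

5


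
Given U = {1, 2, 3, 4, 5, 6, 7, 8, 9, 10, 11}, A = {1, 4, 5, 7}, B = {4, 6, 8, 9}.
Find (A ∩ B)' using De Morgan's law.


U = {1, 2, 3, 4, 5, 6, 7, 8, 9, 10, 11}
A = {1, 4, 5, 7}, B = {4, 6, 8, 9}
A ∩ B = {4}
(A ∩ B)' = U \ (A ∩ B) = {1, 2, 3, 5, 6, 7, 8, 9, 10, 11}
Verification via A' ∪ B': A' = {2, 3, 6, 8, 9, 10, 11}, B' = {1, 2, 3, 5, 7, 10, 11}
A' ∪ B' = {1, 2, 3, 5, 6, 7, 8, 9, 10, 11} ✓

{1, 2, 3, 5, 6, 7, 8, 9, 10, 11}


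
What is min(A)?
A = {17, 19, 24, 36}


Set A = {17, 19, 24, 36}
Elements in ascending order: 17, 19, 24, 36
The smallest element is 17.

17


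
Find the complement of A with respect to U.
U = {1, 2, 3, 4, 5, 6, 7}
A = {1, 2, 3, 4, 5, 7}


Universal set U = {1, 2, 3, 4, 5, 6, 7}
Set A = {1, 2, 3, 4, 5, 7}
A' = U \ A = elements in U but not in A
Checking each element of U:
1 (in A, exclude), 2 (in A, exclude), 3 (in A, exclude), 4 (in A, exclude), 5 (in A, exclude), 6 (not in A, include), 7 (in A, exclude)
A' = {6}

{6}


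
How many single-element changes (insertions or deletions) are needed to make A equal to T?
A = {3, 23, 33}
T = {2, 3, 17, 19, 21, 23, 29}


Set A = {3, 23, 33}
Set T = {2, 3, 17, 19, 21, 23, 29}
Elements to remove from A (in A, not in T): {33} → 1 removals
Elements to add to A (in T, not in A): {2, 17, 19, 21, 29} → 5 additions
Total edits = 1 + 5 = 6

6


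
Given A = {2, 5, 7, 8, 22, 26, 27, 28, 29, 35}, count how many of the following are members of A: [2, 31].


Set A = {2, 5, 7, 8, 22, 26, 27, 28, 29, 35}
Candidates: [2, 31]
Check each candidate:
2 ∈ A, 31 ∉ A
Count of candidates in A: 1

1


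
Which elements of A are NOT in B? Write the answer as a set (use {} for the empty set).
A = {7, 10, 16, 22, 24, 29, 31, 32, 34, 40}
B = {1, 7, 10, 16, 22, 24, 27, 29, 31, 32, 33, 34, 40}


Set A = {7, 10, 16, 22, 24, 29, 31, 32, 34, 40}
Set B = {1, 7, 10, 16, 22, 24, 27, 29, 31, 32, 33, 34, 40}
Check each element of A against B:
7 ∈ B, 10 ∈ B, 16 ∈ B, 22 ∈ B, 24 ∈ B, 29 ∈ B, 31 ∈ B, 32 ∈ B, 34 ∈ B, 40 ∈ B
Elements of A not in B: {}

{}


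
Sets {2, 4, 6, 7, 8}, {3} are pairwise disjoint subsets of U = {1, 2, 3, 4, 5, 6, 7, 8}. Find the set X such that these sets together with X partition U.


U = {1, 2, 3, 4, 5, 6, 7, 8}
Shown blocks: {2, 4, 6, 7, 8}, {3}
A partition's blocks are pairwise disjoint and cover U, so the missing block = U \ (union of shown blocks).
Union of shown blocks: {2, 3, 4, 6, 7, 8}
Missing block = U \ (union) = {1, 5}

{1, 5}


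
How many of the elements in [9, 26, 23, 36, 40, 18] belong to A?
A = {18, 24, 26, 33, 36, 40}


Set A = {18, 24, 26, 33, 36, 40}
Candidates: [9, 26, 23, 36, 40, 18]
Check each candidate:
9 ∉ A, 26 ∈ A, 23 ∉ A, 36 ∈ A, 40 ∈ A, 18 ∈ A
Count of candidates in A: 4

4


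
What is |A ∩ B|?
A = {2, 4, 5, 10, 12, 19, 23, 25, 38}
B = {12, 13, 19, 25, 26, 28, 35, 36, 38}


Set A = {2, 4, 5, 10, 12, 19, 23, 25, 38}
Set B = {12, 13, 19, 25, 26, 28, 35, 36, 38}
A ∩ B = {12, 19, 25, 38}
|A ∩ B| = 4

4


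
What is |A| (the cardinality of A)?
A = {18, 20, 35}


Set A = {18, 20, 35}
Listing elements: 18, 20, 35
Counting: 3 elements
|A| = 3

3


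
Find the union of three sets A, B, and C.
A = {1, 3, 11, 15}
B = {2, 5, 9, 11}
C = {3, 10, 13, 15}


Set A = {1, 3, 11, 15}
Set B = {2, 5, 9, 11}
Set C = {3, 10, 13, 15}
First, A ∪ B = {1, 2, 3, 5, 9, 11, 15}
Then, (A ∪ B) ∪ C = {1, 2, 3, 5, 9, 10, 11, 13, 15}

{1, 2, 3, 5, 9, 10, 11, 13, 15}


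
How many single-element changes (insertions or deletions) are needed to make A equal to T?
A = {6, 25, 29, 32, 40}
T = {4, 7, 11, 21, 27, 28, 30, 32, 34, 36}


Set A = {6, 25, 29, 32, 40}
Set T = {4, 7, 11, 21, 27, 28, 30, 32, 34, 36}
Elements to remove from A (in A, not in T): {6, 25, 29, 40} → 4 removals
Elements to add to A (in T, not in A): {4, 7, 11, 21, 27, 28, 30, 34, 36} → 9 additions
Total edits = 4 + 9 = 13

13


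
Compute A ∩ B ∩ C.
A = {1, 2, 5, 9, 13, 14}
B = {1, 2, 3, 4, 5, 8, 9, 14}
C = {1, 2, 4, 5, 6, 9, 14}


Set A = {1, 2, 5, 9, 13, 14}
Set B = {1, 2, 3, 4, 5, 8, 9, 14}
Set C = {1, 2, 4, 5, 6, 9, 14}
First, A ∩ B = {1, 2, 5, 9, 14}
Then, (A ∩ B) ∩ C = {1, 2, 5, 9, 14}

{1, 2, 5, 9, 14}


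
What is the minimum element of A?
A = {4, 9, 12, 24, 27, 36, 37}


Set A = {4, 9, 12, 24, 27, 36, 37}
Elements in ascending order: 4, 9, 12, 24, 27, 36, 37
The smallest element is 4.

4


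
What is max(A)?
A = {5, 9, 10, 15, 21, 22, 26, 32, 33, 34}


Set A = {5, 9, 10, 15, 21, 22, 26, 32, 33, 34}
Elements in ascending order: 5, 9, 10, 15, 21, 22, 26, 32, 33, 34
The largest element is 34.

34


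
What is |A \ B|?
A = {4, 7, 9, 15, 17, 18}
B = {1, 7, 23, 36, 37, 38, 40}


Set A = {4, 7, 9, 15, 17, 18}
Set B = {1, 7, 23, 36, 37, 38, 40}
A \ B = {4, 9, 15, 17, 18}
|A \ B| = 5

5


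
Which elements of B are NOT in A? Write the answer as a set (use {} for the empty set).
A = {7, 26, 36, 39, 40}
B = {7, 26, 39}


Set A = {7, 26, 36, 39, 40}
Set B = {7, 26, 39}
Check each element of B against A:
7 ∈ A, 26 ∈ A, 39 ∈ A
Elements of B not in A: {}

{}


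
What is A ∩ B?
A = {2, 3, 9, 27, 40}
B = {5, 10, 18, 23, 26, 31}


Set A = {2, 3, 9, 27, 40}
Set B = {5, 10, 18, 23, 26, 31}
A ∩ B includes only elements in both sets.
Check each element of A against B:
2 ✗, 3 ✗, 9 ✗, 27 ✗, 40 ✗
A ∩ B = {}

{}


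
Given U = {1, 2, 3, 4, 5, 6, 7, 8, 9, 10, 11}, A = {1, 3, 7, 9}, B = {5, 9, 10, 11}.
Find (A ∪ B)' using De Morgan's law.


U = {1, 2, 3, 4, 5, 6, 7, 8, 9, 10, 11}
A = {1, 3, 7, 9}, B = {5, 9, 10, 11}
A ∪ B = {1, 3, 5, 7, 9, 10, 11}
(A ∪ B)' = U \ (A ∪ B) = {2, 4, 6, 8}
Verification via A' ∩ B': A' = {2, 4, 5, 6, 8, 10, 11}, B' = {1, 2, 3, 4, 6, 7, 8}
A' ∩ B' = {2, 4, 6, 8} ✓

{2, 4, 6, 8}


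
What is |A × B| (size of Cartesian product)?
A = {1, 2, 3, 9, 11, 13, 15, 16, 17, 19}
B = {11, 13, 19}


Set A = {1, 2, 3, 9, 11, 13, 15, 16, 17, 19} has 10 elements.
Set B = {11, 13, 19} has 3 elements.
|A × B| = |A| × |B| = 10 × 3 = 30

30


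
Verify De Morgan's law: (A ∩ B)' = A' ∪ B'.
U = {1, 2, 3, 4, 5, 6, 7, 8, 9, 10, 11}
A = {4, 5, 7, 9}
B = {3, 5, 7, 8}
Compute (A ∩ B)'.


U = {1, 2, 3, 4, 5, 6, 7, 8, 9, 10, 11}
A = {4, 5, 7, 9}, B = {3, 5, 7, 8}
A ∩ B = {5, 7}
(A ∩ B)' = U \ (A ∩ B) = {1, 2, 3, 4, 6, 8, 9, 10, 11}
Verification via A' ∪ B': A' = {1, 2, 3, 6, 8, 10, 11}, B' = {1, 2, 4, 6, 9, 10, 11}
A' ∪ B' = {1, 2, 3, 4, 6, 8, 9, 10, 11} ✓

{1, 2, 3, 4, 6, 8, 9, 10, 11}


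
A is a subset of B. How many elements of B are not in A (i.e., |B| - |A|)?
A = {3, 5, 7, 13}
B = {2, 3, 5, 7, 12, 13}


Set A = {3, 5, 7, 13}, |A| = 4
Set B = {2, 3, 5, 7, 12, 13}, |B| = 6
Since A ⊆ B: B \ A = {2, 12}
|B| - |A| = 6 - 4 = 2

2


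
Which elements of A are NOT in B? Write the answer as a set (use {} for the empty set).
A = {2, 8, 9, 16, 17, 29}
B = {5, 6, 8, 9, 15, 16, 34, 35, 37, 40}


Set A = {2, 8, 9, 16, 17, 29}
Set B = {5, 6, 8, 9, 15, 16, 34, 35, 37, 40}
Check each element of A against B:
2 ∉ B (include), 8 ∈ B, 9 ∈ B, 16 ∈ B, 17 ∉ B (include), 29 ∉ B (include)
Elements of A not in B: {2, 17, 29}

{2, 17, 29}


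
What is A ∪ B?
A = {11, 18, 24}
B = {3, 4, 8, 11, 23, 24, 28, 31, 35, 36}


Set A = {11, 18, 24}
Set B = {3, 4, 8, 11, 23, 24, 28, 31, 35, 36}
A ∪ B includes all elements in either set.
Elements from A: {11, 18, 24}
Elements from B not already included: {3, 4, 8, 23, 28, 31, 35, 36}
A ∪ B = {3, 4, 8, 11, 18, 23, 24, 28, 31, 35, 36}

{3, 4, 8, 11, 18, 23, 24, 28, 31, 35, 36}


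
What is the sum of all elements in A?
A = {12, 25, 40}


Set A = {12, 25, 40}
Sum = 12 + 25 + 40 = 77

77


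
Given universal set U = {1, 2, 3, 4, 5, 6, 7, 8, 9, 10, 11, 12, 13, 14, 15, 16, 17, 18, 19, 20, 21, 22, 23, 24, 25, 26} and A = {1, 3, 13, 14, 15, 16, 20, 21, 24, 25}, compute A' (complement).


Universal set U = {1, 2, 3, 4, 5, 6, 7, 8, 9, 10, 11, 12, 13, 14, 15, 16, 17, 18, 19, 20, 21, 22, 23, 24, 25, 26}
Set A = {1, 3, 13, 14, 15, 16, 20, 21, 24, 25}
A' = U \ A = elements in U but not in A
Checking each element of U:
1 (in A, exclude), 2 (not in A, include), 3 (in A, exclude), 4 (not in A, include), 5 (not in A, include), 6 (not in A, include), 7 (not in A, include), 8 (not in A, include), 9 (not in A, include), 10 (not in A, include), 11 (not in A, include), 12 (not in A, include), 13 (in A, exclude), 14 (in A, exclude), 15 (in A, exclude), 16 (in A, exclude), 17 (not in A, include), 18 (not in A, include), 19 (not in A, include), 20 (in A, exclude), 21 (in A, exclude), 22 (not in A, include), 23 (not in A, include), 24 (in A, exclude), 25 (in A, exclude), 26 (not in A, include)
A' = {2, 4, 5, 6, 7, 8, 9, 10, 11, 12, 17, 18, 19, 22, 23, 26}

{2, 4, 5, 6, 7, 8, 9, 10, 11, 12, 17, 18, 19, 22, 23, 26}


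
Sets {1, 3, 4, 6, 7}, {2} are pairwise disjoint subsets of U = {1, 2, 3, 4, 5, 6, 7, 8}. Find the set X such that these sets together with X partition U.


U = {1, 2, 3, 4, 5, 6, 7, 8}
Shown blocks: {1, 3, 4, 6, 7}, {2}
A partition's blocks are pairwise disjoint and cover U, so the missing block = U \ (union of shown blocks).
Union of shown blocks: {1, 2, 3, 4, 6, 7}
Missing block = U \ (union) = {5, 8}

{5, 8}


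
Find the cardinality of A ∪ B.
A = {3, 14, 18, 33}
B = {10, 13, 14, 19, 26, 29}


Set A = {3, 14, 18, 33}, |A| = 4
Set B = {10, 13, 14, 19, 26, 29}, |B| = 6
A ∩ B = {14}, |A ∩ B| = 1
|A ∪ B| = |A| + |B| - |A ∩ B| = 4 + 6 - 1 = 9

9


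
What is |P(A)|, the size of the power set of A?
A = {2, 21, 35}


Set A = {2, 21, 35}
|A| = 3
The power set P(A) contains all subsets of A.
|P(A)| = 2^|A| = 2^3 = 8

8


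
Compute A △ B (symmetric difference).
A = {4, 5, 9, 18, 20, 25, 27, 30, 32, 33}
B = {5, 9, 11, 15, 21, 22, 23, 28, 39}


Set A = {4, 5, 9, 18, 20, 25, 27, 30, 32, 33}
Set B = {5, 9, 11, 15, 21, 22, 23, 28, 39}
A △ B = (A \ B) ∪ (B \ A)
Elements in A but not B: {4, 18, 20, 25, 27, 30, 32, 33}
Elements in B but not A: {11, 15, 21, 22, 23, 28, 39}
A △ B = {4, 11, 15, 18, 20, 21, 22, 23, 25, 27, 28, 30, 32, 33, 39}

{4, 11, 15, 18, 20, 21, 22, 23, 25, 27, 28, 30, 32, 33, 39}


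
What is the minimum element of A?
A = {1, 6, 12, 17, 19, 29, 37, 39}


Set A = {1, 6, 12, 17, 19, 29, 37, 39}
Elements in ascending order: 1, 6, 12, 17, 19, 29, 37, 39
The smallest element is 1.

1


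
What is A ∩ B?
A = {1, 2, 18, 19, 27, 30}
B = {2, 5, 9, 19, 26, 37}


Set A = {1, 2, 18, 19, 27, 30}
Set B = {2, 5, 9, 19, 26, 37}
A ∩ B includes only elements in both sets.
Check each element of A against B:
1 ✗, 2 ✓, 18 ✗, 19 ✓, 27 ✗, 30 ✗
A ∩ B = {2, 19}

{2, 19}


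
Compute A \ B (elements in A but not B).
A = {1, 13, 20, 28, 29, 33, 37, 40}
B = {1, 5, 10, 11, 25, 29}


Set A = {1, 13, 20, 28, 29, 33, 37, 40}
Set B = {1, 5, 10, 11, 25, 29}
A \ B includes elements in A that are not in B.
Check each element of A:
1 (in B, remove), 13 (not in B, keep), 20 (not in B, keep), 28 (not in B, keep), 29 (in B, remove), 33 (not in B, keep), 37 (not in B, keep), 40 (not in B, keep)
A \ B = {13, 20, 28, 33, 37, 40}

{13, 20, 28, 33, 37, 40}


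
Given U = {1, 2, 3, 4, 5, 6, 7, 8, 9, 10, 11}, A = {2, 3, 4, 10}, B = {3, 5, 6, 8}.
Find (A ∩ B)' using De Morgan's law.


U = {1, 2, 3, 4, 5, 6, 7, 8, 9, 10, 11}
A = {2, 3, 4, 10}, B = {3, 5, 6, 8}
A ∩ B = {3}
(A ∩ B)' = U \ (A ∩ B) = {1, 2, 4, 5, 6, 7, 8, 9, 10, 11}
Verification via A' ∪ B': A' = {1, 5, 6, 7, 8, 9, 11}, B' = {1, 2, 4, 7, 9, 10, 11}
A' ∪ B' = {1, 2, 4, 5, 6, 7, 8, 9, 10, 11} ✓

{1, 2, 4, 5, 6, 7, 8, 9, 10, 11}


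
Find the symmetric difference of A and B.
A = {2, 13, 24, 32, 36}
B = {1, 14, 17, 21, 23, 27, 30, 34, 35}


Set A = {2, 13, 24, 32, 36}
Set B = {1, 14, 17, 21, 23, 27, 30, 34, 35}
A △ B = (A \ B) ∪ (B \ A)
Elements in A but not B: {2, 13, 24, 32, 36}
Elements in B but not A: {1, 14, 17, 21, 23, 27, 30, 34, 35}
A △ B = {1, 2, 13, 14, 17, 21, 23, 24, 27, 30, 32, 34, 35, 36}

{1, 2, 13, 14, 17, 21, 23, 24, 27, 30, 32, 34, 35, 36}


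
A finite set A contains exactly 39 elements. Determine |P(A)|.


The set has 39 elements.
The power set contains all possible subsets.
|P(A)| = 2^|A| = 2^39 = 549755813888

549755813888


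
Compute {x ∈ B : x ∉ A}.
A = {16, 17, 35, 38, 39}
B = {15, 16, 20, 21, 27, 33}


Set A = {16, 17, 35, 38, 39}
Set B = {15, 16, 20, 21, 27, 33}
Check each element of B against A:
15 ∉ A (include), 16 ∈ A, 20 ∉ A (include), 21 ∉ A (include), 27 ∉ A (include), 33 ∉ A (include)
Elements of B not in A: {15, 20, 21, 27, 33}

{15, 20, 21, 27, 33}


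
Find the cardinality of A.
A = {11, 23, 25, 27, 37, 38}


Set A = {11, 23, 25, 27, 37, 38}
Listing elements: 11, 23, 25, 27, 37, 38
Counting: 6 elements
|A| = 6

6


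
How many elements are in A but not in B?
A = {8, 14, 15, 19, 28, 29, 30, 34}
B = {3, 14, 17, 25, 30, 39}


Set A = {8, 14, 15, 19, 28, 29, 30, 34}
Set B = {3, 14, 17, 25, 30, 39}
A \ B = {8, 15, 19, 28, 29, 34}
|A \ B| = 6

6


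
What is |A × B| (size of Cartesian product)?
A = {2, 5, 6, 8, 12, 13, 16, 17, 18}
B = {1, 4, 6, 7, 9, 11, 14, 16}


Set A = {2, 5, 6, 8, 12, 13, 16, 17, 18} has 9 elements.
Set B = {1, 4, 6, 7, 9, 11, 14, 16} has 8 elements.
|A × B| = |A| × |B| = 9 × 8 = 72

72


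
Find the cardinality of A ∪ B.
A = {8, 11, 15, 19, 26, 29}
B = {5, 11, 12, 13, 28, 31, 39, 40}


Set A = {8, 11, 15, 19, 26, 29}, |A| = 6
Set B = {5, 11, 12, 13, 28, 31, 39, 40}, |B| = 8
A ∩ B = {11}, |A ∩ B| = 1
|A ∪ B| = |A| + |B| - |A ∩ B| = 6 + 8 - 1 = 13

13


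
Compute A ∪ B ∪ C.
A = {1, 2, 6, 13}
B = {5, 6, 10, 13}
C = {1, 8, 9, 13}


Set A = {1, 2, 6, 13}
Set B = {5, 6, 10, 13}
Set C = {1, 8, 9, 13}
First, A ∪ B = {1, 2, 5, 6, 10, 13}
Then, (A ∪ B) ∪ C = {1, 2, 5, 6, 8, 9, 10, 13}

{1, 2, 5, 6, 8, 9, 10, 13}


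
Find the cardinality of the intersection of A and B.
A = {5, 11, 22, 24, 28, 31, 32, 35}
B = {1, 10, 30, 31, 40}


Set A = {5, 11, 22, 24, 28, 31, 32, 35}
Set B = {1, 10, 30, 31, 40}
A ∩ B = {31}
|A ∩ B| = 1

1


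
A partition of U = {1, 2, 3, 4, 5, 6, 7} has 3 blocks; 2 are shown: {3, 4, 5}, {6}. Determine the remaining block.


U = {1, 2, 3, 4, 5, 6, 7}
Shown blocks: {3, 4, 5}, {6}
A partition's blocks are pairwise disjoint and cover U, so the missing block = U \ (union of shown blocks).
Union of shown blocks: {3, 4, 5, 6}
Missing block = U \ (union) = {1, 2, 7}

{1, 2, 7}


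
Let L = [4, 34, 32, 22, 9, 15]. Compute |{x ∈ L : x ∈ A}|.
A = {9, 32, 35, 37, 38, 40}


Set A = {9, 32, 35, 37, 38, 40}
Candidates: [4, 34, 32, 22, 9, 15]
Check each candidate:
4 ∉ A, 34 ∉ A, 32 ∈ A, 22 ∉ A, 9 ∈ A, 15 ∉ A
Count of candidates in A: 2

2


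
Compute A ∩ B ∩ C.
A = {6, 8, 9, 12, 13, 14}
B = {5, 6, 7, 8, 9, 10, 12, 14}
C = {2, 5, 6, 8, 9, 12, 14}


Set A = {6, 8, 9, 12, 13, 14}
Set B = {5, 6, 7, 8, 9, 10, 12, 14}
Set C = {2, 5, 6, 8, 9, 12, 14}
First, A ∩ B = {6, 8, 9, 12, 14}
Then, (A ∩ B) ∩ C = {6, 8, 9, 12, 14}

{6, 8, 9, 12, 14}


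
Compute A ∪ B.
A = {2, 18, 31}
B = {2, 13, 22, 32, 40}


Set A = {2, 18, 31}
Set B = {2, 13, 22, 32, 40}
A ∪ B includes all elements in either set.
Elements from A: {2, 18, 31}
Elements from B not already included: {13, 22, 32, 40}
A ∪ B = {2, 13, 18, 22, 31, 32, 40}

{2, 13, 18, 22, 31, 32, 40}


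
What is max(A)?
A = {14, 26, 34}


Set A = {14, 26, 34}
Elements in ascending order: 14, 26, 34
The largest element is 34.

34


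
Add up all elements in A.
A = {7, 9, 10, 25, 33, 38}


Set A = {7, 9, 10, 25, 33, 38}
Sum = 7 + 9 + 10 + 25 + 33 + 38 = 122

122


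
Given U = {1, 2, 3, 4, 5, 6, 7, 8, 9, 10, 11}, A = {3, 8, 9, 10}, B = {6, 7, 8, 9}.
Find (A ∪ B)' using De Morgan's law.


U = {1, 2, 3, 4, 5, 6, 7, 8, 9, 10, 11}
A = {3, 8, 9, 10}, B = {6, 7, 8, 9}
A ∪ B = {3, 6, 7, 8, 9, 10}
(A ∪ B)' = U \ (A ∪ B) = {1, 2, 4, 5, 11}
Verification via A' ∩ B': A' = {1, 2, 4, 5, 6, 7, 11}, B' = {1, 2, 3, 4, 5, 10, 11}
A' ∩ B' = {1, 2, 4, 5, 11} ✓

{1, 2, 4, 5, 11}


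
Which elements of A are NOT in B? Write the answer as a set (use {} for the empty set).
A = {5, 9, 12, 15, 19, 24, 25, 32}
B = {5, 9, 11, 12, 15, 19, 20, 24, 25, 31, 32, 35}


Set A = {5, 9, 12, 15, 19, 24, 25, 32}
Set B = {5, 9, 11, 12, 15, 19, 20, 24, 25, 31, 32, 35}
Check each element of A against B:
5 ∈ B, 9 ∈ B, 12 ∈ B, 15 ∈ B, 19 ∈ B, 24 ∈ B, 25 ∈ B, 32 ∈ B
Elements of A not in B: {}

{}


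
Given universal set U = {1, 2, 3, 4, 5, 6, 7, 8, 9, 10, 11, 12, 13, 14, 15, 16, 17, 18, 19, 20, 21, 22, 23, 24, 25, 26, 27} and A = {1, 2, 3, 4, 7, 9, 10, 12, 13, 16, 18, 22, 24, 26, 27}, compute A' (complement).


Universal set U = {1, 2, 3, 4, 5, 6, 7, 8, 9, 10, 11, 12, 13, 14, 15, 16, 17, 18, 19, 20, 21, 22, 23, 24, 25, 26, 27}
Set A = {1, 2, 3, 4, 7, 9, 10, 12, 13, 16, 18, 22, 24, 26, 27}
A' = U \ A = elements in U but not in A
Checking each element of U:
1 (in A, exclude), 2 (in A, exclude), 3 (in A, exclude), 4 (in A, exclude), 5 (not in A, include), 6 (not in A, include), 7 (in A, exclude), 8 (not in A, include), 9 (in A, exclude), 10 (in A, exclude), 11 (not in A, include), 12 (in A, exclude), 13 (in A, exclude), 14 (not in A, include), 15 (not in A, include), 16 (in A, exclude), 17 (not in A, include), 18 (in A, exclude), 19 (not in A, include), 20 (not in A, include), 21 (not in A, include), 22 (in A, exclude), 23 (not in A, include), 24 (in A, exclude), 25 (not in A, include), 26 (in A, exclude), 27 (in A, exclude)
A' = {5, 6, 8, 11, 14, 15, 17, 19, 20, 21, 23, 25}

{5, 6, 8, 11, 14, 15, 17, 19, 20, 21, 23, 25}


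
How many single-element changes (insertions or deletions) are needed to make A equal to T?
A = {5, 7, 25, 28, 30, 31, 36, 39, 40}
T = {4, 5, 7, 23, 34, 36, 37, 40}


Set A = {5, 7, 25, 28, 30, 31, 36, 39, 40}
Set T = {4, 5, 7, 23, 34, 36, 37, 40}
Elements to remove from A (in A, not in T): {25, 28, 30, 31, 39} → 5 removals
Elements to add to A (in T, not in A): {4, 23, 34, 37} → 4 additions
Total edits = 5 + 4 = 9

9


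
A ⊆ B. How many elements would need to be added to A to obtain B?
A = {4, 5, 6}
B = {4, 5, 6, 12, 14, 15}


Set A = {4, 5, 6}, |A| = 3
Set B = {4, 5, 6, 12, 14, 15}, |B| = 6
Since A ⊆ B: B \ A = {12, 14, 15}
|B| - |A| = 6 - 3 = 3

3


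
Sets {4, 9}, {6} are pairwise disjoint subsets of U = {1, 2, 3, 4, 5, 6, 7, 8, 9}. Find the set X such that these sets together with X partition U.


U = {1, 2, 3, 4, 5, 6, 7, 8, 9}
Shown blocks: {4, 9}, {6}
A partition's blocks are pairwise disjoint and cover U, so the missing block = U \ (union of shown blocks).
Union of shown blocks: {4, 6, 9}
Missing block = U \ (union) = {1, 2, 3, 5, 7, 8}

{1, 2, 3, 5, 7, 8}


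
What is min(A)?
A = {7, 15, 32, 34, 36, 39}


Set A = {7, 15, 32, 34, 36, 39}
Elements in ascending order: 7, 15, 32, 34, 36, 39
The smallest element is 7.

7


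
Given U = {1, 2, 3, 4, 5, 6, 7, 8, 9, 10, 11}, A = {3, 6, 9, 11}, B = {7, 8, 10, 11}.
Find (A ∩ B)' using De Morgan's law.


U = {1, 2, 3, 4, 5, 6, 7, 8, 9, 10, 11}
A = {3, 6, 9, 11}, B = {7, 8, 10, 11}
A ∩ B = {11}
(A ∩ B)' = U \ (A ∩ B) = {1, 2, 3, 4, 5, 6, 7, 8, 9, 10}
Verification via A' ∪ B': A' = {1, 2, 4, 5, 7, 8, 10}, B' = {1, 2, 3, 4, 5, 6, 9}
A' ∪ B' = {1, 2, 3, 4, 5, 6, 7, 8, 9, 10} ✓

{1, 2, 3, 4, 5, 6, 7, 8, 9, 10}


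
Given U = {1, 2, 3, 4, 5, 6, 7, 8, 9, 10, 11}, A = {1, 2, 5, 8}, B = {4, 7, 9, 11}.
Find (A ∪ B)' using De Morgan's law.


U = {1, 2, 3, 4, 5, 6, 7, 8, 9, 10, 11}
A = {1, 2, 5, 8}, B = {4, 7, 9, 11}
A ∪ B = {1, 2, 4, 5, 7, 8, 9, 11}
(A ∪ B)' = U \ (A ∪ B) = {3, 6, 10}
Verification via A' ∩ B': A' = {3, 4, 6, 7, 9, 10, 11}, B' = {1, 2, 3, 5, 6, 8, 10}
A' ∩ B' = {3, 6, 10} ✓

{3, 6, 10}


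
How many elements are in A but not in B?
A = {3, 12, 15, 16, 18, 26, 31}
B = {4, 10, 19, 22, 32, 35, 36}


Set A = {3, 12, 15, 16, 18, 26, 31}
Set B = {4, 10, 19, 22, 32, 35, 36}
A \ B = {3, 12, 15, 16, 18, 26, 31}
|A \ B| = 7

7


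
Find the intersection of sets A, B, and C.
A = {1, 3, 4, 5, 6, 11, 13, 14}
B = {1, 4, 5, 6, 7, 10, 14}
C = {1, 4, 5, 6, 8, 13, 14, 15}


Set A = {1, 3, 4, 5, 6, 11, 13, 14}
Set B = {1, 4, 5, 6, 7, 10, 14}
Set C = {1, 4, 5, 6, 8, 13, 14, 15}
First, A ∩ B = {1, 4, 5, 6, 14}
Then, (A ∩ B) ∩ C = {1, 4, 5, 6, 14}

{1, 4, 5, 6, 14}


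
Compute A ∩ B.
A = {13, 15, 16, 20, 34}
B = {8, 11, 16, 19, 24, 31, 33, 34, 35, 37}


Set A = {13, 15, 16, 20, 34}
Set B = {8, 11, 16, 19, 24, 31, 33, 34, 35, 37}
A ∩ B includes only elements in both sets.
Check each element of A against B:
13 ✗, 15 ✗, 16 ✓, 20 ✗, 34 ✓
A ∩ B = {16, 34}

{16, 34}


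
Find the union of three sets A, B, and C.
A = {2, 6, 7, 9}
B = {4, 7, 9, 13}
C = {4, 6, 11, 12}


Set A = {2, 6, 7, 9}
Set B = {4, 7, 9, 13}
Set C = {4, 6, 11, 12}
First, A ∪ B = {2, 4, 6, 7, 9, 13}
Then, (A ∪ B) ∪ C = {2, 4, 6, 7, 9, 11, 12, 13}

{2, 4, 6, 7, 9, 11, 12, 13}


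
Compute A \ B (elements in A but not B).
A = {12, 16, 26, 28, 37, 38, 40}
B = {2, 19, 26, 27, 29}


Set A = {12, 16, 26, 28, 37, 38, 40}
Set B = {2, 19, 26, 27, 29}
A \ B includes elements in A that are not in B.
Check each element of A:
12 (not in B, keep), 16 (not in B, keep), 26 (in B, remove), 28 (not in B, keep), 37 (not in B, keep), 38 (not in B, keep), 40 (not in B, keep)
A \ B = {12, 16, 28, 37, 38, 40}

{12, 16, 28, 37, 38, 40}


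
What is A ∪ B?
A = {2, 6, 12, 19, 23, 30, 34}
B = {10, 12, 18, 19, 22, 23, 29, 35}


Set A = {2, 6, 12, 19, 23, 30, 34}
Set B = {10, 12, 18, 19, 22, 23, 29, 35}
A ∪ B includes all elements in either set.
Elements from A: {2, 6, 12, 19, 23, 30, 34}
Elements from B not already included: {10, 18, 22, 29, 35}
A ∪ B = {2, 6, 10, 12, 18, 19, 22, 23, 29, 30, 34, 35}

{2, 6, 10, 12, 18, 19, 22, 23, 29, 30, 34, 35}


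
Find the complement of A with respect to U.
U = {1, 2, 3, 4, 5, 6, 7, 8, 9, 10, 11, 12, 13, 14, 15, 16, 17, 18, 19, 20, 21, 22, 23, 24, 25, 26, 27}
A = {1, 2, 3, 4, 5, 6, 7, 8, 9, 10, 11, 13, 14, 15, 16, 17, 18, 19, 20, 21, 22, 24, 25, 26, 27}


Universal set U = {1, 2, 3, 4, 5, 6, 7, 8, 9, 10, 11, 12, 13, 14, 15, 16, 17, 18, 19, 20, 21, 22, 23, 24, 25, 26, 27}
Set A = {1, 2, 3, 4, 5, 6, 7, 8, 9, 10, 11, 13, 14, 15, 16, 17, 18, 19, 20, 21, 22, 24, 25, 26, 27}
A' = U \ A = elements in U but not in A
Checking each element of U:
1 (in A, exclude), 2 (in A, exclude), 3 (in A, exclude), 4 (in A, exclude), 5 (in A, exclude), 6 (in A, exclude), 7 (in A, exclude), 8 (in A, exclude), 9 (in A, exclude), 10 (in A, exclude), 11 (in A, exclude), 12 (not in A, include), 13 (in A, exclude), 14 (in A, exclude), 15 (in A, exclude), 16 (in A, exclude), 17 (in A, exclude), 18 (in A, exclude), 19 (in A, exclude), 20 (in A, exclude), 21 (in A, exclude), 22 (in A, exclude), 23 (not in A, include), 24 (in A, exclude), 25 (in A, exclude), 26 (in A, exclude), 27 (in A, exclude)
A' = {12, 23}

{12, 23}


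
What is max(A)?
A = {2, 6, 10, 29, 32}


Set A = {2, 6, 10, 29, 32}
Elements in ascending order: 2, 6, 10, 29, 32
The largest element is 32.

32


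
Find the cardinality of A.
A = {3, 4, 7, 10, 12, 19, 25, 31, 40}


Set A = {3, 4, 7, 10, 12, 19, 25, 31, 40}
Listing elements: 3, 4, 7, 10, 12, 19, 25, 31, 40
Counting: 9 elements
|A| = 9

9


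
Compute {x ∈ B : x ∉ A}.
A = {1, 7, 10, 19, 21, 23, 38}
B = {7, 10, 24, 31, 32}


Set A = {1, 7, 10, 19, 21, 23, 38}
Set B = {7, 10, 24, 31, 32}
Check each element of B against A:
7 ∈ A, 10 ∈ A, 24 ∉ A (include), 31 ∉ A (include), 32 ∉ A (include)
Elements of B not in A: {24, 31, 32}

{24, 31, 32}


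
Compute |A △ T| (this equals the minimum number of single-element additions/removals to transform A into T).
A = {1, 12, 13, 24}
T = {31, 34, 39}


Set A = {1, 12, 13, 24}
Set T = {31, 34, 39}
Elements to remove from A (in A, not in T): {1, 12, 13, 24} → 4 removals
Elements to add to A (in T, not in A): {31, 34, 39} → 3 additions
Total edits = 4 + 3 = 7

7


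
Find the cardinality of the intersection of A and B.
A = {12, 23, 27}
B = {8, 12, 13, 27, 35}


Set A = {12, 23, 27}
Set B = {8, 12, 13, 27, 35}
A ∩ B = {12, 27}
|A ∩ B| = 2

2


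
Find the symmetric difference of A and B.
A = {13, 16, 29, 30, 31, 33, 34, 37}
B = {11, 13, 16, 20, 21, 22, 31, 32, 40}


Set A = {13, 16, 29, 30, 31, 33, 34, 37}
Set B = {11, 13, 16, 20, 21, 22, 31, 32, 40}
A △ B = (A \ B) ∪ (B \ A)
Elements in A but not B: {29, 30, 33, 34, 37}
Elements in B but not A: {11, 20, 21, 22, 32, 40}
A △ B = {11, 20, 21, 22, 29, 30, 32, 33, 34, 37, 40}

{11, 20, 21, 22, 29, 30, 32, 33, 34, 37, 40}


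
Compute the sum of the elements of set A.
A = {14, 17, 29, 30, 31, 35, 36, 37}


Set A = {14, 17, 29, 30, 31, 35, 36, 37}
Sum = 14 + 17 + 29 + 30 + 31 + 35 + 36 + 37 = 229

229


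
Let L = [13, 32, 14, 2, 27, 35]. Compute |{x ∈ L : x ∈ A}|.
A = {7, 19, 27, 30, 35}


Set A = {7, 19, 27, 30, 35}
Candidates: [13, 32, 14, 2, 27, 35]
Check each candidate:
13 ∉ A, 32 ∉ A, 14 ∉ A, 2 ∉ A, 27 ∈ A, 35 ∈ A
Count of candidates in A: 2

2


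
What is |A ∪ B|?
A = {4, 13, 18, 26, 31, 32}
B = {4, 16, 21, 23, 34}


Set A = {4, 13, 18, 26, 31, 32}, |A| = 6
Set B = {4, 16, 21, 23, 34}, |B| = 5
A ∩ B = {4}, |A ∩ B| = 1
|A ∪ B| = |A| + |B| - |A ∩ B| = 6 + 5 - 1 = 10

10


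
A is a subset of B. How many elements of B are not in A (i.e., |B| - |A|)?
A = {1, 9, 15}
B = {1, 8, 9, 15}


Set A = {1, 9, 15}, |A| = 3
Set B = {1, 8, 9, 15}, |B| = 4
Since A ⊆ B: B \ A = {8}
|B| - |A| = 4 - 3 = 1

1


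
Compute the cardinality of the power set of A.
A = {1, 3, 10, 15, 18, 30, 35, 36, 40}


Set A = {1, 3, 10, 15, 18, 30, 35, 36, 40}
|A| = 9
The power set P(A) contains all subsets of A.
|P(A)| = 2^|A| = 2^9 = 512

512


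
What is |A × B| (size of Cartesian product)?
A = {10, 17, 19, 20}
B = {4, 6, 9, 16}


Set A = {10, 17, 19, 20} has 4 elements.
Set B = {4, 6, 9, 16} has 4 elements.
|A × B| = |A| × |B| = 4 × 4 = 16

16


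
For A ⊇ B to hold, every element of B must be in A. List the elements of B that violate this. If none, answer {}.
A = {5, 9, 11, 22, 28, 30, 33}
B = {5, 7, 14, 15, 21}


Set A = {5, 9, 11, 22, 28, 30, 33}
Set B = {5, 7, 14, 15, 21}
Check each element of B against A:
5 ∈ A, 7 ∉ A (include), 14 ∉ A (include), 15 ∉ A (include), 21 ∉ A (include)
Elements of B not in A: {7, 14, 15, 21}

{7, 14, 15, 21}


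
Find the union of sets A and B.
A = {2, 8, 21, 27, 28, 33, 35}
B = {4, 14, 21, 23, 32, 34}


Set A = {2, 8, 21, 27, 28, 33, 35}
Set B = {4, 14, 21, 23, 32, 34}
A ∪ B includes all elements in either set.
Elements from A: {2, 8, 21, 27, 28, 33, 35}
Elements from B not already included: {4, 14, 23, 32, 34}
A ∪ B = {2, 4, 8, 14, 21, 23, 27, 28, 32, 33, 34, 35}

{2, 4, 8, 14, 21, 23, 27, 28, 32, 33, 34, 35}


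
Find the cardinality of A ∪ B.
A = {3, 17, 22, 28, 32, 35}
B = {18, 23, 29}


Set A = {3, 17, 22, 28, 32, 35}, |A| = 6
Set B = {18, 23, 29}, |B| = 3
A ∩ B = {}, |A ∩ B| = 0
|A ∪ B| = |A| + |B| - |A ∩ B| = 6 + 3 - 0 = 9

9


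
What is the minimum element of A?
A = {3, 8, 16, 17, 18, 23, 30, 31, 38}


Set A = {3, 8, 16, 17, 18, 23, 30, 31, 38}
Elements in ascending order: 3, 8, 16, 17, 18, 23, 30, 31, 38
The smallest element is 3.

3


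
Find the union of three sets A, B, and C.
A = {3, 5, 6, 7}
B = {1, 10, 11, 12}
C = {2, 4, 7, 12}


Set A = {3, 5, 6, 7}
Set B = {1, 10, 11, 12}
Set C = {2, 4, 7, 12}
First, A ∪ B = {1, 3, 5, 6, 7, 10, 11, 12}
Then, (A ∪ B) ∪ C = {1, 2, 3, 4, 5, 6, 7, 10, 11, 12}

{1, 2, 3, 4, 5, 6, 7, 10, 11, 12}


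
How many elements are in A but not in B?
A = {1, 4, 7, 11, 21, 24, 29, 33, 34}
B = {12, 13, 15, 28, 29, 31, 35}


Set A = {1, 4, 7, 11, 21, 24, 29, 33, 34}
Set B = {12, 13, 15, 28, 29, 31, 35}
A \ B = {1, 4, 7, 11, 21, 24, 33, 34}
|A \ B| = 8

8


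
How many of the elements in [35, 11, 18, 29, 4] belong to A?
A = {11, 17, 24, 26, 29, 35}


Set A = {11, 17, 24, 26, 29, 35}
Candidates: [35, 11, 18, 29, 4]
Check each candidate:
35 ∈ A, 11 ∈ A, 18 ∉ A, 29 ∈ A, 4 ∉ A
Count of candidates in A: 3

3


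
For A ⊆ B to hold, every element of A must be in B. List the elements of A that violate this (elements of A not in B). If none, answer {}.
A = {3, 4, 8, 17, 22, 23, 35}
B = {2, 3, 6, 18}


Set A = {3, 4, 8, 17, 22, 23, 35}
Set B = {2, 3, 6, 18}
Check each element of A against B:
3 ∈ B, 4 ∉ B (include), 8 ∉ B (include), 17 ∉ B (include), 22 ∉ B (include), 23 ∉ B (include), 35 ∉ B (include)
Elements of A not in B: {4, 8, 17, 22, 23, 35}

{4, 8, 17, 22, 23, 35}


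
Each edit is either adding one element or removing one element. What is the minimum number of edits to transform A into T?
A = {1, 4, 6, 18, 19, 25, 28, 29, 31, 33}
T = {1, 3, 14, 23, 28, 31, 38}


Set A = {1, 4, 6, 18, 19, 25, 28, 29, 31, 33}
Set T = {1, 3, 14, 23, 28, 31, 38}
Elements to remove from A (in A, not in T): {4, 6, 18, 19, 25, 29, 33} → 7 removals
Elements to add to A (in T, not in A): {3, 14, 23, 38} → 4 additions
Total edits = 7 + 4 = 11

11


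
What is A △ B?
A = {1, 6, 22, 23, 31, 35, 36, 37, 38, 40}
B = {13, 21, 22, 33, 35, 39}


Set A = {1, 6, 22, 23, 31, 35, 36, 37, 38, 40}
Set B = {13, 21, 22, 33, 35, 39}
A △ B = (A \ B) ∪ (B \ A)
Elements in A but not B: {1, 6, 23, 31, 36, 37, 38, 40}
Elements in B but not A: {13, 21, 33, 39}
A △ B = {1, 6, 13, 21, 23, 31, 33, 36, 37, 38, 39, 40}

{1, 6, 13, 21, 23, 31, 33, 36, 37, 38, 39, 40}


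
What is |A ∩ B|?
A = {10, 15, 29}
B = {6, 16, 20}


Set A = {10, 15, 29}
Set B = {6, 16, 20}
A ∩ B = {}
|A ∩ B| = 0

0


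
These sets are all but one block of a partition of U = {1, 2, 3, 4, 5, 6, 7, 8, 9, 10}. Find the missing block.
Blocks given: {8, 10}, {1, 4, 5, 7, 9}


U = {1, 2, 3, 4, 5, 6, 7, 8, 9, 10}
Shown blocks: {8, 10}, {1, 4, 5, 7, 9}
A partition's blocks are pairwise disjoint and cover U, so the missing block = U \ (union of shown blocks).
Union of shown blocks: {1, 4, 5, 7, 8, 9, 10}
Missing block = U \ (union) = {2, 3, 6}

{2, 3, 6}


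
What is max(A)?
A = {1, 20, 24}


Set A = {1, 20, 24}
Elements in ascending order: 1, 20, 24
The largest element is 24.

24


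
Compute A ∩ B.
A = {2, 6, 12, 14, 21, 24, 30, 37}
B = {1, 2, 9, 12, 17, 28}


Set A = {2, 6, 12, 14, 21, 24, 30, 37}
Set B = {1, 2, 9, 12, 17, 28}
A ∩ B includes only elements in both sets.
Check each element of A against B:
2 ✓, 6 ✗, 12 ✓, 14 ✗, 21 ✗, 24 ✗, 30 ✗, 37 ✗
A ∩ B = {2, 12}

{2, 12}


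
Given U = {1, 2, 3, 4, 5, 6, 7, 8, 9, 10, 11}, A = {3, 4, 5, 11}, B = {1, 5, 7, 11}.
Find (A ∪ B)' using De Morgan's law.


U = {1, 2, 3, 4, 5, 6, 7, 8, 9, 10, 11}
A = {3, 4, 5, 11}, B = {1, 5, 7, 11}
A ∪ B = {1, 3, 4, 5, 7, 11}
(A ∪ B)' = U \ (A ∪ B) = {2, 6, 8, 9, 10}
Verification via A' ∩ B': A' = {1, 2, 6, 7, 8, 9, 10}, B' = {2, 3, 4, 6, 8, 9, 10}
A' ∩ B' = {2, 6, 8, 9, 10} ✓

{2, 6, 8, 9, 10}


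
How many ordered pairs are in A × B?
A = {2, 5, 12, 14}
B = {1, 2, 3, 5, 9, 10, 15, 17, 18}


Set A = {2, 5, 12, 14} has 4 elements.
Set B = {1, 2, 3, 5, 9, 10, 15, 17, 18} has 9 elements.
|A × B| = |A| × |B| = 4 × 9 = 36

36


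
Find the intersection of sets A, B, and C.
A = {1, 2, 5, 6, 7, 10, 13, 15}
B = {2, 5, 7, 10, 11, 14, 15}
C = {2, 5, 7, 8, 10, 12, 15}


Set A = {1, 2, 5, 6, 7, 10, 13, 15}
Set B = {2, 5, 7, 10, 11, 14, 15}
Set C = {2, 5, 7, 8, 10, 12, 15}
First, A ∩ B = {2, 5, 7, 10, 15}
Then, (A ∩ B) ∩ C = {2, 5, 7, 10, 15}

{2, 5, 7, 10, 15}


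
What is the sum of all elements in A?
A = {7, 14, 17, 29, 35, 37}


Set A = {7, 14, 17, 29, 35, 37}
Sum = 7 + 14 + 17 + 29 + 35 + 37 = 139

139


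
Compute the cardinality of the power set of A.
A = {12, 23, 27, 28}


Set A = {12, 23, 27, 28}
|A| = 4
The power set P(A) contains all subsets of A.
|P(A)| = 2^|A| = 2^4 = 16

16


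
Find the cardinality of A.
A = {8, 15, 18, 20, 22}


Set A = {8, 15, 18, 20, 22}
Listing elements: 8, 15, 18, 20, 22
Counting: 5 elements
|A| = 5

5


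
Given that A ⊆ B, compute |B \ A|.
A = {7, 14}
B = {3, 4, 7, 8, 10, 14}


Set A = {7, 14}, |A| = 2
Set B = {3, 4, 7, 8, 10, 14}, |B| = 6
Since A ⊆ B: B \ A = {3, 4, 8, 10}
|B| - |A| = 6 - 2 = 4

4


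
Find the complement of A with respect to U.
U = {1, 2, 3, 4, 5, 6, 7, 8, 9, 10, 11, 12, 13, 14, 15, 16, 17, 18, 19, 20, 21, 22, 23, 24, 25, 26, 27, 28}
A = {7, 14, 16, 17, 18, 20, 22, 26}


Universal set U = {1, 2, 3, 4, 5, 6, 7, 8, 9, 10, 11, 12, 13, 14, 15, 16, 17, 18, 19, 20, 21, 22, 23, 24, 25, 26, 27, 28}
Set A = {7, 14, 16, 17, 18, 20, 22, 26}
A' = U \ A = elements in U but not in A
Checking each element of U:
1 (not in A, include), 2 (not in A, include), 3 (not in A, include), 4 (not in A, include), 5 (not in A, include), 6 (not in A, include), 7 (in A, exclude), 8 (not in A, include), 9 (not in A, include), 10 (not in A, include), 11 (not in A, include), 12 (not in A, include), 13 (not in A, include), 14 (in A, exclude), 15 (not in A, include), 16 (in A, exclude), 17 (in A, exclude), 18 (in A, exclude), 19 (not in A, include), 20 (in A, exclude), 21 (not in A, include), 22 (in A, exclude), 23 (not in A, include), 24 (not in A, include), 25 (not in A, include), 26 (in A, exclude), 27 (not in A, include), 28 (not in A, include)
A' = {1, 2, 3, 4, 5, 6, 8, 9, 10, 11, 12, 13, 15, 19, 21, 23, 24, 25, 27, 28}

{1, 2, 3, 4, 5, 6, 8, 9, 10, 11, 12, 13, 15, 19, 21, 23, 24, 25, 27, 28}


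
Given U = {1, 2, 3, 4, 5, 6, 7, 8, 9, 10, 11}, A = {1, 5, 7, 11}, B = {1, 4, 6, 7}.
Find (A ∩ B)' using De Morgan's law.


U = {1, 2, 3, 4, 5, 6, 7, 8, 9, 10, 11}
A = {1, 5, 7, 11}, B = {1, 4, 6, 7}
A ∩ B = {1, 7}
(A ∩ B)' = U \ (A ∩ B) = {2, 3, 4, 5, 6, 8, 9, 10, 11}
Verification via A' ∪ B': A' = {2, 3, 4, 6, 8, 9, 10}, B' = {2, 3, 5, 8, 9, 10, 11}
A' ∪ B' = {2, 3, 4, 5, 6, 8, 9, 10, 11} ✓

{2, 3, 4, 5, 6, 8, 9, 10, 11}


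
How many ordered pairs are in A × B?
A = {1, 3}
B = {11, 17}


Set A = {1, 3} has 2 elements.
Set B = {11, 17} has 2 elements.
|A × B| = |A| × |B| = 2 × 2 = 4

4


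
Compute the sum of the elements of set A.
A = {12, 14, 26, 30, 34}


Set A = {12, 14, 26, 30, 34}
Sum = 12 + 14 + 26 + 30 + 34 = 116

116


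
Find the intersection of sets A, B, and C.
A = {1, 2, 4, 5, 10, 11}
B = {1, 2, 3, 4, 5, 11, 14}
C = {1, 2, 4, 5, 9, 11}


Set A = {1, 2, 4, 5, 10, 11}
Set B = {1, 2, 3, 4, 5, 11, 14}
Set C = {1, 2, 4, 5, 9, 11}
First, A ∩ B = {1, 2, 4, 5, 11}
Then, (A ∩ B) ∩ C = {1, 2, 4, 5, 11}

{1, 2, 4, 5, 11}


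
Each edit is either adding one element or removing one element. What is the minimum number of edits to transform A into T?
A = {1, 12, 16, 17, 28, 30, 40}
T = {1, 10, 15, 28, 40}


Set A = {1, 12, 16, 17, 28, 30, 40}
Set T = {1, 10, 15, 28, 40}
Elements to remove from A (in A, not in T): {12, 16, 17, 30} → 4 removals
Elements to add to A (in T, not in A): {10, 15} → 2 additions
Total edits = 4 + 2 = 6

6


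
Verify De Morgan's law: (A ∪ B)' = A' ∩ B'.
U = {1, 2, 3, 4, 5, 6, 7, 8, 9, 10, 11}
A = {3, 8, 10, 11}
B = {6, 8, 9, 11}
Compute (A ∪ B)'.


U = {1, 2, 3, 4, 5, 6, 7, 8, 9, 10, 11}
A = {3, 8, 10, 11}, B = {6, 8, 9, 11}
A ∪ B = {3, 6, 8, 9, 10, 11}
(A ∪ B)' = U \ (A ∪ B) = {1, 2, 4, 5, 7}
Verification via A' ∩ B': A' = {1, 2, 4, 5, 6, 7, 9}, B' = {1, 2, 3, 4, 5, 7, 10}
A' ∩ B' = {1, 2, 4, 5, 7} ✓

{1, 2, 4, 5, 7}


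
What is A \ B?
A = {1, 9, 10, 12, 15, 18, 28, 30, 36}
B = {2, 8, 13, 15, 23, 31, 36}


Set A = {1, 9, 10, 12, 15, 18, 28, 30, 36}
Set B = {2, 8, 13, 15, 23, 31, 36}
A \ B includes elements in A that are not in B.
Check each element of A:
1 (not in B, keep), 9 (not in B, keep), 10 (not in B, keep), 12 (not in B, keep), 15 (in B, remove), 18 (not in B, keep), 28 (not in B, keep), 30 (not in B, keep), 36 (in B, remove)
A \ B = {1, 9, 10, 12, 18, 28, 30}

{1, 9, 10, 12, 18, 28, 30}


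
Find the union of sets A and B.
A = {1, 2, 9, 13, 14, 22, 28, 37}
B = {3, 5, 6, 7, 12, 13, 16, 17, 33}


Set A = {1, 2, 9, 13, 14, 22, 28, 37}
Set B = {3, 5, 6, 7, 12, 13, 16, 17, 33}
A ∪ B includes all elements in either set.
Elements from A: {1, 2, 9, 13, 14, 22, 28, 37}
Elements from B not already included: {3, 5, 6, 7, 12, 16, 17, 33}
A ∪ B = {1, 2, 3, 5, 6, 7, 9, 12, 13, 14, 16, 17, 22, 28, 33, 37}

{1, 2, 3, 5, 6, 7, 9, 12, 13, 14, 16, 17, 22, 28, 33, 37}


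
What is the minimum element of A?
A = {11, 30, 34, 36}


Set A = {11, 30, 34, 36}
Elements in ascending order: 11, 30, 34, 36
The smallest element is 11.

11


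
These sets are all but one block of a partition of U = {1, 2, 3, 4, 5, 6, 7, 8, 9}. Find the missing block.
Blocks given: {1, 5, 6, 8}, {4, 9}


U = {1, 2, 3, 4, 5, 6, 7, 8, 9}
Shown blocks: {1, 5, 6, 8}, {4, 9}
A partition's blocks are pairwise disjoint and cover U, so the missing block = U \ (union of shown blocks).
Union of shown blocks: {1, 4, 5, 6, 8, 9}
Missing block = U \ (union) = {2, 3, 7}

{2, 3, 7}


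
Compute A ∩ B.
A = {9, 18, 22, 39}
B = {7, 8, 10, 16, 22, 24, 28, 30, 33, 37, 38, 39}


Set A = {9, 18, 22, 39}
Set B = {7, 8, 10, 16, 22, 24, 28, 30, 33, 37, 38, 39}
A ∩ B includes only elements in both sets.
Check each element of A against B:
9 ✗, 18 ✗, 22 ✓, 39 ✓
A ∩ B = {22, 39}

{22, 39}


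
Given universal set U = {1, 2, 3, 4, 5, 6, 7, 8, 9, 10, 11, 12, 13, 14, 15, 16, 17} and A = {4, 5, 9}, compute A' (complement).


Universal set U = {1, 2, 3, 4, 5, 6, 7, 8, 9, 10, 11, 12, 13, 14, 15, 16, 17}
Set A = {4, 5, 9}
A' = U \ A = elements in U but not in A
Checking each element of U:
1 (not in A, include), 2 (not in A, include), 3 (not in A, include), 4 (in A, exclude), 5 (in A, exclude), 6 (not in A, include), 7 (not in A, include), 8 (not in A, include), 9 (in A, exclude), 10 (not in A, include), 11 (not in A, include), 12 (not in A, include), 13 (not in A, include), 14 (not in A, include), 15 (not in A, include), 16 (not in A, include), 17 (not in A, include)
A' = {1, 2, 3, 6, 7, 8, 10, 11, 12, 13, 14, 15, 16, 17}

{1, 2, 3, 6, 7, 8, 10, 11, 12, 13, 14, 15, 16, 17}


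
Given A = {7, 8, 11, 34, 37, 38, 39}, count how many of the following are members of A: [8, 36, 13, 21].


Set A = {7, 8, 11, 34, 37, 38, 39}
Candidates: [8, 36, 13, 21]
Check each candidate:
8 ∈ A, 36 ∉ A, 13 ∉ A, 21 ∉ A
Count of candidates in A: 1

1
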